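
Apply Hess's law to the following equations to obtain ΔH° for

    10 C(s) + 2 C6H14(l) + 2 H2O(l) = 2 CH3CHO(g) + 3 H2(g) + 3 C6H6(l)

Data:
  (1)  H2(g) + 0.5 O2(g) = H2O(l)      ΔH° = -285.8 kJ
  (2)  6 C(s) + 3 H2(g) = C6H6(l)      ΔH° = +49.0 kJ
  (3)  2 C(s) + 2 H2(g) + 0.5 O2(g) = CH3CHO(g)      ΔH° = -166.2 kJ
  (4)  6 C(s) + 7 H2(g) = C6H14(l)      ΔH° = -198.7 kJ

ΔH° = 783.6 kJ

(1) reversed and × 2: (-2)·(-285.8) = +571.6 kJ
(2) × 3: (3)·(+49.0) = +147.0 kJ
(3) × 2: (2)·(-166.2) = -332.4 kJ
(4) reversed and × 2: (-2)·(-198.7) = +397.4 kJ
By Hess's law, ΔH° = (+571.6) + (+147.0) + (-332.4) + (+397.4) = 783.6 kJ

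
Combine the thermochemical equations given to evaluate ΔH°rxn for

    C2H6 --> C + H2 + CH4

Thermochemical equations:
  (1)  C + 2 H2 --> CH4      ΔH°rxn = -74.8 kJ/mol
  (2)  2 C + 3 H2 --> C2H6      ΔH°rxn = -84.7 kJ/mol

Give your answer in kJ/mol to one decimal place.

ΔH°rxn = 9.9 kJ/mol

(1) as written (CH4 already on the product side): -74.8 kJ/mol
(2) reversed (C2H6 must end up as a reactant): +84.7 kJ/mol
By Hess's law, ΔH°rxn = (-74.8) + (+84.7) = 9.9 kJ/mol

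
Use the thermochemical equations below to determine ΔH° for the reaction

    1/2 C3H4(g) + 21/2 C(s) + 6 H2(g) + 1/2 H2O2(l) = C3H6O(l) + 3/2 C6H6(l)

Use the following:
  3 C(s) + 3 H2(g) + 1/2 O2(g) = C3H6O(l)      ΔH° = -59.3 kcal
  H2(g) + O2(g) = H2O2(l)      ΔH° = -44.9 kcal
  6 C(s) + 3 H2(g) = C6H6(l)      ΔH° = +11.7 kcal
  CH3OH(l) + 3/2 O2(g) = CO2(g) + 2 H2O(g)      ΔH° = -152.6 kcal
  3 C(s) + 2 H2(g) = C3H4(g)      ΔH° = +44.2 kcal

ΔH° = -41.4 kcal

equation 1 as written (C3H6O(l) already on the product side): -59.3 kcal
equation 2 reversed and × 1/2 (H2O2(l) must end up as a reactant; scale by 1/2 for the 1/2 H2O2(l)): (-1/2)·(-44.9) = +22.45 kcal
equation 3 × 3/2 (scale by 3/2 for the 3/2 C6H6(l)): (3/2)·(+11.7) = +17.55 kcal
equation 4: not needed (CH3OH(l) appears nowhere else).
equation 5 reversed and × 1/2 (reverse to put C3H4(g) on the reactant side; ×1/2 to match 1/2 C3H4(g) in the target): (-1/2)·(+44.2) = -22.1 kcal
Since enthalpy is a state function, ΔH° = (-59.3) + (+22.45) + (+17.55) + (-22.1) = -41.4 kcal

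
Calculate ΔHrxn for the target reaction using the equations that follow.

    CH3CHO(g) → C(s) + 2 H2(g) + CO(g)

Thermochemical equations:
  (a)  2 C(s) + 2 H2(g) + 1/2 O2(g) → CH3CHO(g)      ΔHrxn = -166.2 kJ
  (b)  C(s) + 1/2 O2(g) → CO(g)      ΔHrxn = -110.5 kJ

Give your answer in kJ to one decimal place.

ΔHrxn = 55.7 kJ

(a) reversed (CH3CHO(g) must end up as a reactant): +166.2 kJ
(b) as written (CO(g) already on the product side): -110.5 kJ
ΔHrxn = (-1)·(-166.2) + (1)·(-110.5) = 55.7 kJ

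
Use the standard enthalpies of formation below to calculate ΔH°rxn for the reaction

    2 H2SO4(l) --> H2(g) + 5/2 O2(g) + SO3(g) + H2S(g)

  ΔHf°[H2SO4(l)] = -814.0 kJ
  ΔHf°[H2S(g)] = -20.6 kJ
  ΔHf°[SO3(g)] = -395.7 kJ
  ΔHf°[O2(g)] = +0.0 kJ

ΔH°rxn = 1211.7 kJ

Products: 1·(+0.0) + 5/2·(+0.0) + 1·(-395.7) + 1·(-20.6) = -416.3
Reactants: 2·(-814.0) = -1628.0
ΔH°rxn = (-416.3) − (-1628.0) = 1211.7 kJ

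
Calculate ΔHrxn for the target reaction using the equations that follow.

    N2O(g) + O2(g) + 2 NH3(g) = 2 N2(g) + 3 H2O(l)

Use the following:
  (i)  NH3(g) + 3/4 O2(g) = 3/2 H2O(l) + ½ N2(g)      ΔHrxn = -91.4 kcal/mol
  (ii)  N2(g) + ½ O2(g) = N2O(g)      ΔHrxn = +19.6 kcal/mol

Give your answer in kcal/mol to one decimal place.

(i) × 2 (scale by 2 for the 2 NH3(g)): (2)·(-91.4) = -182.8 kcal/mol
(ii) reversed (reverse to put N2O(g) on the reactant side): -19.6 kcal/mol
Since enthalpy is a state function, ΔHrxn = (2)·(-91.4) + (-1)·(+19.6) = -202.4 kcal/mol

ΔHrxn = -202.4 kcal/mol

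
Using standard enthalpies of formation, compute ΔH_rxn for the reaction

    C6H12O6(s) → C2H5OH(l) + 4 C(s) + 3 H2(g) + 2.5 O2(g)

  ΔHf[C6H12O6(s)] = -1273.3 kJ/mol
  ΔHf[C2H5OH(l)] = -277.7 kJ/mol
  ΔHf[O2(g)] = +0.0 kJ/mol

ΔH_rxn = 995.6 kJ/mol

Products: 1·(-277.7) + 4·(+0.0) + 3·(+0.0) + 5/2·(+0.0) = -277.7
Reactants: 1·(-1273.3) = -1273.3
ΔH_rxn = (-277.7) − (-1273.3) = 995.6 kJ/mol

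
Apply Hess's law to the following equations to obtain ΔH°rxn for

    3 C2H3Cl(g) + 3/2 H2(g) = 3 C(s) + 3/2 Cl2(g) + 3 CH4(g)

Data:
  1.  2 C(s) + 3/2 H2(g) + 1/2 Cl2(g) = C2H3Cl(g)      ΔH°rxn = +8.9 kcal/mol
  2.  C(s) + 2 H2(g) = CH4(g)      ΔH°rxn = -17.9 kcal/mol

ΔH°rxn = -80.4 kcal/mol

eq. 1 reversed and × 3 (C2H3Cl(g) must end up as a reactant; ×3 to match 3 C2H3Cl(g) in the target): (-3)·(+8.9) = -26.7 kcal/mol
eq. 2 × 3 (scale by 3 for the 3 CH4(g)): (3)·(-17.9) = -53.7 kcal/mol
ΔH°rxn = (-3)·(+8.9) + (3)·(-17.9) = -80.4 kcal/mol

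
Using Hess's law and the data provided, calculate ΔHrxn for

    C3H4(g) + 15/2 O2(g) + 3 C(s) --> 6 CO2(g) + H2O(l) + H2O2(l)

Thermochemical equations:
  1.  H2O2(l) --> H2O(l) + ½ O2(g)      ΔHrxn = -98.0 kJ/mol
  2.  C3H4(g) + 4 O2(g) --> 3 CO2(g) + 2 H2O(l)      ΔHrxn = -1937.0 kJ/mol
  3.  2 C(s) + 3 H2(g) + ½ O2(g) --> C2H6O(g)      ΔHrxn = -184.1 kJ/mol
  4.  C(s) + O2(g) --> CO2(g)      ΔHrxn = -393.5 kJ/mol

eq. 1 reversed (H2O2(l) must end up as a product): +98.0 kJ/mol
eq. 2 as written (C3H4(g) already on the reactant side): -1937.0 kJ/mol
eq. 3: not needed (H2(g) appears nowhere else).
eq. 4 × 3: (3)·(-393.5) = -1180.5 kJ/mol
ΔHrxn = (+98.0) + (-1937.0) + (-1180.5) = -3019.5 kJ/mol

ΔHrxn = -3019.5 kJ/mol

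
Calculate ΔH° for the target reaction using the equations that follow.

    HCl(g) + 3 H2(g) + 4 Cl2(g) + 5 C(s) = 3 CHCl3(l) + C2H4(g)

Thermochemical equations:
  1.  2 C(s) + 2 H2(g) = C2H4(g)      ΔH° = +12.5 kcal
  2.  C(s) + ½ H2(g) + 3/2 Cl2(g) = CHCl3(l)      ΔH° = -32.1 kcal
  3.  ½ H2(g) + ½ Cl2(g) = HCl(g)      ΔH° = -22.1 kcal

eq. 1 as written (C2H4(g) already on the product side): +12.5 kcal
eq. 2 × 3 (scale by 3 for the 3 CHCl3(l)): (3)·(-32.1) = -96.3 kcal
eq. 3 reversed (HCl(g) must end up as a reactant): +22.1 kcal
By Hess's law, ΔH° = (+12.5) + (-96.3) + (+22.1) = -61.7 kcal

ΔH° = -61.7 kcal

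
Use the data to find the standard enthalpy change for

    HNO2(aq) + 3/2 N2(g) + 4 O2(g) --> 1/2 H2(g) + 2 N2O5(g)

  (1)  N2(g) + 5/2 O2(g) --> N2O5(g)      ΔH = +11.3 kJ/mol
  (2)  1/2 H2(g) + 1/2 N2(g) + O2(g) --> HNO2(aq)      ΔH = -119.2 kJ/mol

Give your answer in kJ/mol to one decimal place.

(1) × 2 (scale by 2 for the 2 N2O5(g)): (2)·(+11.3) = +22.6 kJ/mol
(2) reversed (HNO2(aq) must end up as a reactant): +119.2 kJ/mol
By Hess's law, ΔH = (2)·(+11.3) + (-1)·(-119.2) = 141.8 kJ/mol

ΔH = 141.8 kJ/mol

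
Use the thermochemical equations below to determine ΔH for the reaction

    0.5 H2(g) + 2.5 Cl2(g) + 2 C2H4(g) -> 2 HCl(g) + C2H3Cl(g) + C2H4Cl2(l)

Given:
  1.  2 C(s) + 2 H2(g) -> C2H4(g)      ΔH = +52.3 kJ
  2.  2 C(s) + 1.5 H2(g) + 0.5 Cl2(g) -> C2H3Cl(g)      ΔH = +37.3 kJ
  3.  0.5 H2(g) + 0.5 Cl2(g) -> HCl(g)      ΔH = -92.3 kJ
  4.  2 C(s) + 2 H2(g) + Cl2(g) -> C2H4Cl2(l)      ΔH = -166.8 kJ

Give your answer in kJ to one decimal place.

ΔH = -418.7 kJ

eq. 1 reversed and × 2: (-2)·(+52.3) = -104.6 kJ
eq. 2 as written: +37.3 kJ
eq. 3 × 2: (2)·(-92.3) = -184.6 kJ
eq. 4 as written: -166.8 kJ
Combining the equations, ΔH = (-104.6) + (+37.3) + (-184.6) + (-166.8) = -418.7 kJ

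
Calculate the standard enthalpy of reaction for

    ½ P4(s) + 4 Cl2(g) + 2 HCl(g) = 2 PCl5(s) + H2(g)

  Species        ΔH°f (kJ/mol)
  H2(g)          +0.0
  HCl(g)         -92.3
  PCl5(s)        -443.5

ΔH° = -702.4 kJ/mol

Products: 2·(-443.5) + 1·(+0.0) = -887.0
Reactants: 1/2·(+0.0) + 4·(+0.0) + 2·(-92.3) = -184.6
ΔH° = (-887.0) − (-184.6) = -702.4 kJ/mol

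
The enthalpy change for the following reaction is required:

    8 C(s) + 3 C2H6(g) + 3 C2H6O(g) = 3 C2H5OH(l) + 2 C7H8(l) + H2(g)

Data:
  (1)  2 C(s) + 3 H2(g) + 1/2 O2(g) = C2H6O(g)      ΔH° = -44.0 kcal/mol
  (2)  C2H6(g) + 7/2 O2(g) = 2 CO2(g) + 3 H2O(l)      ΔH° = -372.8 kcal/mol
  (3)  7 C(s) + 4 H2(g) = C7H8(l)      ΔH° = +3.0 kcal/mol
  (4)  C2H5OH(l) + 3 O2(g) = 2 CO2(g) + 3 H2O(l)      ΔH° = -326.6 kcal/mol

ΔH° = -0.6 kcal/mol

(1) reversed and × 3 (reverse to put C2H6O(g) on the reactant side; ×3 to match 3 C2H6O(g) in the target): (-3)·(-44.0) = +132.0 kcal/mol
(2) × 3 (scale by 3 for the 3 C2H6(g)): (3)·(-372.8) = -1118.4 kcal/mol
(3) × 2 (scale by 2 for the 2 C7H8(l)): (2)·(+3.0) = +6.0 kcal/mol
(4) reversed and × 3 (reverse to put C2H5OH(l) on the product side; ×3 to match 3 C2H5OH(l) in the target): (-3)·(-326.6) = +979.8 kcal/mol
ΔH° = (-3)·(-44.0) + (3)·(-372.8) + (2)·(+3.0) + (-3)·(-326.6) = -0.6 kcal/mol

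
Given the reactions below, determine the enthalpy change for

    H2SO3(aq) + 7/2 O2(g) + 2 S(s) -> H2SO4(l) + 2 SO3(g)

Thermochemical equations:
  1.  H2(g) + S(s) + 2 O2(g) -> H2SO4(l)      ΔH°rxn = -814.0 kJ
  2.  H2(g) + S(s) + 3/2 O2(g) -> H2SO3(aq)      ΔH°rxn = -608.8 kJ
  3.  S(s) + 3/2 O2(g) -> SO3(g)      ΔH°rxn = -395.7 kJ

ΔH°rxn = -996.6 kJ

eq. 1 as written (H2SO4(l) already on the product side): -814.0 kJ
eq. 2 reversed (H2SO3(aq) must end up as a reactant): +608.8 kJ
eq. 3 × 2 (scale by 2 for the 2 SO3(g)): (2)·(-395.7) = -791.4 kJ
By Hess's law, ΔH°rxn = (-814.0) + (+608.8) + (-791.4) = -996.6 kJ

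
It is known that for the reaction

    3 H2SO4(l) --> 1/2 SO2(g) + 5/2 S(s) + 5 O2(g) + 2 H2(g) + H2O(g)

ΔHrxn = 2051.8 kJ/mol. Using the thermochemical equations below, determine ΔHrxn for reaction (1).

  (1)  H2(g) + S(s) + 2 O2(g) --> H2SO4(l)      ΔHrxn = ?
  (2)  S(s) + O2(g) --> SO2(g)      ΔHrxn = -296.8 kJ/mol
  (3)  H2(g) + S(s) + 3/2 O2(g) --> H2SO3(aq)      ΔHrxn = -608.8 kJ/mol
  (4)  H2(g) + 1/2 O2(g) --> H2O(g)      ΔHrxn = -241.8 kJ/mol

(1) reversed and × 3 (H2SO4(l) must end up as a reactant; scale by 3 for the 3 H2SO4(l)): contributes −3·x
(2) × 1/2 (×1/2 to match 1/2 SO2(g) in the target): (1/2)·(-296.8) = -148.4 kJ/mol
(3): not needed (H2SO3(aq) appears nowhere else).
(4) as written (H2O(g) already on the product side): -241.8 kJ/mol
+2051.8 = (-148.4) + (-241.8) − 3·x
x = (+2051.8 − (-390.2)) / (-3) = -814.0 kJ/mol

ΔHrxn = -814.0 kJ/mol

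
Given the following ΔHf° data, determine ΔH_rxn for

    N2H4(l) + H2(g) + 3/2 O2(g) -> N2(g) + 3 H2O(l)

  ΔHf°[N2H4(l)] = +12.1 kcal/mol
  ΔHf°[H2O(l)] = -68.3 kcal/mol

Products: 1·(+0.0) + 3·(-68.3) = -204.9
Reactants: 1·(+12.1) + 1·(+0.0) + 3/2·(+0.0) = +12.1
ΔH_rxn = (-204.9) − (+12.1) = -217.0 kcal/mol

ΔH_rxn = -217.0 kcal/mol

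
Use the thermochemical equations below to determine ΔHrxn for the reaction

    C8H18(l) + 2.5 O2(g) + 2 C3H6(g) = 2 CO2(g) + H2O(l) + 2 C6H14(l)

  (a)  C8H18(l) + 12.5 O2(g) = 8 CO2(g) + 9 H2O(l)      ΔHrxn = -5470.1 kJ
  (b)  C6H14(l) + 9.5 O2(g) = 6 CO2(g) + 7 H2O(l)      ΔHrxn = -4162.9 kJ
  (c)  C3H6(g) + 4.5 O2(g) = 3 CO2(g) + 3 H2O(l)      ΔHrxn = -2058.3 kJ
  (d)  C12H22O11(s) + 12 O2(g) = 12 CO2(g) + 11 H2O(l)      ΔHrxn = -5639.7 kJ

ΔHrxn = -1260.9 kJ

(a) as written (C8H18(l) already on the reactant side): -5470.1 kJ
(b) reversed and × 2 (reverse to put C6H14(l) on the product side; ×2 to match 2 C6H14(l) in the target): (-2)·(-4162.9) = +8325.8 kJ
(c) × 2 (scale by 2 for the 2 C3H6(g)): (2)·(-2058.3) = -4116.6 kJ
(d): not needed (C12H22O11(s) appears nowhere else).
Summing the manipulated equations, ΔHrxn = (-5470.1) + (+8325.8) + (-4116.6) = -1260.9 kJ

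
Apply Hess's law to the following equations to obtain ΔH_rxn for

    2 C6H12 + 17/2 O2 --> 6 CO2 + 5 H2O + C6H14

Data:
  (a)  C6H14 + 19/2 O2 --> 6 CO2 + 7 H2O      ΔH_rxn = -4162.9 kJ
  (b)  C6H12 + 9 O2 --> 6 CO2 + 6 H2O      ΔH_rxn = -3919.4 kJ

ΔH_rxn = -3675.9 kJ

(a) reversed: +4162.9 kJ
(b) × 2: (2)·(-3919.4) = -7838.8 kJ
By Hess's law, ΔH_rxn = (-1)·(-4162.9) + (2)·(-3919.4) = -3675.9 kJ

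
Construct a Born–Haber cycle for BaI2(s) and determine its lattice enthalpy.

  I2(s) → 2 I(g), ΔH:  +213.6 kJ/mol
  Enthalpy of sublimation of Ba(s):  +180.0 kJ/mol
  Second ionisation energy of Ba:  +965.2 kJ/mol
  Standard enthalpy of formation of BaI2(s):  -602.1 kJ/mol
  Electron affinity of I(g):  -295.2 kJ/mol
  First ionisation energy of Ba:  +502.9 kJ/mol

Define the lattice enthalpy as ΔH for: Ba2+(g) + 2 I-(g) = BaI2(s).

U = -1873.4 kJ/mol

ΔHf° = 1·ΔHsub + 1·(ΣIE) + 1·D(I2) + 2·EA + U
-602.1 = 1·(+180.0) + 1·(+1468.1) + 1·(+213.6) + 2·(-295.2) + U
U = -602.1 − (+1271.3) = -1873.4 kJ/mol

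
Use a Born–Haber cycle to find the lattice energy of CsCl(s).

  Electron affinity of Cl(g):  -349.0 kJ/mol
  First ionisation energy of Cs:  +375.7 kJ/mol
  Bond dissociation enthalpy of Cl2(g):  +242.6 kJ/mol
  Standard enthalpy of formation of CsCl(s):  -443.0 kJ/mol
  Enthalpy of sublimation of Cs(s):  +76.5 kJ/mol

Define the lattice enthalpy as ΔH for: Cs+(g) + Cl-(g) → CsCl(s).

U = -667.5 kJ/mol

ΔHf° = 1·ΔHsub + 1·(ΣIE) + 1/2·D(Cl2) + 1·EA + U
-443.0 = 1·(+76.5) + 1·(+375.7) + 1/2·(+242.6) + 1·(-349.0) + U
U = -443.0 − (+224.5) = -667.5 kJ/mol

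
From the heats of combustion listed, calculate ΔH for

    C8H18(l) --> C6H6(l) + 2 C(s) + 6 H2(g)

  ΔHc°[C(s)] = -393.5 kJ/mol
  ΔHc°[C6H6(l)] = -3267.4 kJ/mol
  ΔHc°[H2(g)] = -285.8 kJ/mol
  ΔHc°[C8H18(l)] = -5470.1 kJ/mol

ΔH = 299.1 kJ/mol

With combustion enthalpies, reactants minus products:
= [1·(-5470.1)] − [1·(-3267.4) + 2·(-393.5) + 6·(-285.8)]
= 299.1 kJ/mol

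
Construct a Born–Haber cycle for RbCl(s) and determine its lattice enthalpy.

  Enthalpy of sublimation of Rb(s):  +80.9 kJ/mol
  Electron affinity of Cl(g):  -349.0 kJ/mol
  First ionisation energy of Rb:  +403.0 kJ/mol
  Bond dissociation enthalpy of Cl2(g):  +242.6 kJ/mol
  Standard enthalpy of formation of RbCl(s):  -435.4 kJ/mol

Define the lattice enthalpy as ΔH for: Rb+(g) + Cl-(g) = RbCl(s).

ΔHf° = 1·ΔHsub + 1·(ΣIE) + 1/2·D(Cl2) + 1·EA + U
-435.4 = 1·(+80.9) + 1·(+403.0) + 1/2·(+242.6) + 1·(-349.0) + U
U = -435.4 − (+256.2) = -691.6 kJ/mol

U = -691.6 kJ/mol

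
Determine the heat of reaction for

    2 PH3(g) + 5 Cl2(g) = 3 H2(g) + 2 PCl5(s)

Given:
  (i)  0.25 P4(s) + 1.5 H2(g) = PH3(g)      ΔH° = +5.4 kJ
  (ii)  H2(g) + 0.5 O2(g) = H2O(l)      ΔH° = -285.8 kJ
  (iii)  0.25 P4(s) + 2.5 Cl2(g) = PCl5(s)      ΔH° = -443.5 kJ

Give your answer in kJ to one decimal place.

ΔH° = -897.8 kJ

(i) reversed and × 2 (reverse to put PH3(g) on the reactant side; ×2 to match 2 PH3(g) in the target): (-2)·(+5.4) = -10.8 kJ
(ii): not needed (H2O(l) appears nowhere else).
(iii) × 2 (scale by 2 for the 2 PCl5(s)): (2)·(-443.5) = -887.0 kJ
Since enthalpy is a state function, ΔH° = (-10.8) + (-887.0) = -897.8 kJ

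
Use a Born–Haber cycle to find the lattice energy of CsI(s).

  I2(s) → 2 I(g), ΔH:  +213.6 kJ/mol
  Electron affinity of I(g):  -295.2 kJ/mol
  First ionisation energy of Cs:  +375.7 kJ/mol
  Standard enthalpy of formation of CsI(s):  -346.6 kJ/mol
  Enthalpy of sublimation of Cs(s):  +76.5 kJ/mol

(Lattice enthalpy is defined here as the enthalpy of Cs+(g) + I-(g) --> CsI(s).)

ΔHf° = 1·ΔHsub + 1·(ΣIE) + 1/2·D(I2) + 1·EA + U
-346.6 = 1·(+76.5) + 1·(+375.7) + 1/2·(+213.6) + 1·(-295.2) + U
U = -346.6 − (+263.8) = -610.4 kJ/mol

U = -610.4 kJ/mol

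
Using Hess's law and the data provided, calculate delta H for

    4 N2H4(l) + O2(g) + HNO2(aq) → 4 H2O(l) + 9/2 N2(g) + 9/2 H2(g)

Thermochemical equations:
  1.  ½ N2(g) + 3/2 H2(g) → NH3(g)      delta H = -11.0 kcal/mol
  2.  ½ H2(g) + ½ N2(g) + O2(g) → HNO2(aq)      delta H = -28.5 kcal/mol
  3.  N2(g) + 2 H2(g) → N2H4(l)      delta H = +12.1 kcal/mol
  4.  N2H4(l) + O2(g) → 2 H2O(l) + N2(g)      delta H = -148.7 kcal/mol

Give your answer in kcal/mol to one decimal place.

delta H = -293.1 kcal/mol

eq. 1: not needed (NH3(g) appears nowhere else).
eq. 2 reversed (reverse to put HNO2(aq) on the reactant side): +28.5 kcal/mol
eq. 3 reversed and × 2: (-2)·(+12.1) = -24.2 kcal/mol
eq. 4 × 2 (scale by 2 for the 4 H2O(l)): (2)·(-148.7) = -297.4 kcal/mol
Since enthalpy is a state function, delta H = (+28.5) + (-24.2) + (-297.4) = -293.1 kcal/mol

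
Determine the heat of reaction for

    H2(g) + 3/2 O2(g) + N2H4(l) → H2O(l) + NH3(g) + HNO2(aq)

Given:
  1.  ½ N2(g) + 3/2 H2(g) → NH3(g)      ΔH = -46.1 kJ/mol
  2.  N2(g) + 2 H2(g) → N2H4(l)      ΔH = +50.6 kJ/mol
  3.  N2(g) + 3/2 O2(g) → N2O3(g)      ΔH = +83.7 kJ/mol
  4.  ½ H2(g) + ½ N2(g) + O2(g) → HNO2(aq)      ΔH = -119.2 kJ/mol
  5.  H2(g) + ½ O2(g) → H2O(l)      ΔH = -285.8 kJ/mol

ΔH = -501.7 kJ/mol

eq. 1 as written: -46.1 kJ/mol
eq. 2 reversed: -50.6 kJ/mol
eq. 3: not needed.
eq. 4 as written: -119.2 kJ/mol
eq. 5 as written: -285.8 kJ/mol
ΔH = (-46.1) + (-50.6) + (-119.2) + (-285.8) = -501.7 kJ/mol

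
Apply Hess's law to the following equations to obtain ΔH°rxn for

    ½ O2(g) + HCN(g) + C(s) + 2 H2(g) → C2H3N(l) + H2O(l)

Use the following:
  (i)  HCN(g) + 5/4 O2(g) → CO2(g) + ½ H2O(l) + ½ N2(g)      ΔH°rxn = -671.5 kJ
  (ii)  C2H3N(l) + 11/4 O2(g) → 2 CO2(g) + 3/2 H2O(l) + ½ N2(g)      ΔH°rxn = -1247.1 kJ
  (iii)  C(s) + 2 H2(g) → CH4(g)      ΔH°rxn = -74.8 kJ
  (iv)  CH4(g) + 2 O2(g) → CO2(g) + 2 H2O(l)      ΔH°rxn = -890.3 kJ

ΔH°rxn = -389.5 kJ

(i) as written: -671.5 kJ
(ii) reversed: +1247.1 kJ
(iii) as written: -74.8 kJ
(iv) as written: -890.3 kJ
Since enthalpy is a state function, ΔH°rxn = (1)·(-671.5) + (-1)·(-1247.1) + (1)·(-74.8) + (1)·(-890.3) = -389.5 kJ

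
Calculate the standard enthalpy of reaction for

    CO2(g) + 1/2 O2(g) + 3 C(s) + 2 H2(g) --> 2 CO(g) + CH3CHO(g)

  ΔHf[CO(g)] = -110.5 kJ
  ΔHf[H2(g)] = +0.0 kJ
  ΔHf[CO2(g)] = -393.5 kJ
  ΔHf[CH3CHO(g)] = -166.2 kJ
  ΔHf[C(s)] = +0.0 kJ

ΔHrxn = 6.3 kJ

ΔH°rxn = Σ nΔHf°(products) − Σ nΔHf°(reactants).
Products: 2·(-110.5) + 1·(-166.2) = -387.2
Reactants: 1·(-393.5) + 1/2·(+0.0) + 3·(+0.0) + 2·(+0.0) = -393.5
ΔHrxn = (-387.2) − (-393.5) = 6.3 kJ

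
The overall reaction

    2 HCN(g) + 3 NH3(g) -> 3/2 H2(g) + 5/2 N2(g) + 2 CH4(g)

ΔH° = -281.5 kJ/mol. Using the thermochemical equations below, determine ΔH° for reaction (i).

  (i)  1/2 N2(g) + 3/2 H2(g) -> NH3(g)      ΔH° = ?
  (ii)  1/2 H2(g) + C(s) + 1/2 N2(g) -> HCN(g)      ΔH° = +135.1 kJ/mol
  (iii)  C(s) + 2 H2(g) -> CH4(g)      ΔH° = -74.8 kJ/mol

(i) reversed and × 3: contributes −3·x
(ii) reversed and × 2: (-2)·(+135.1) = -270.2 kJ/mol
(iii) × 2: (2)·(-74.8) = -149.6 kJ/mol
-281.5 = (-270.2) + (-149.6) − 3·x
x = (-281.5 − (-419.8)) / (-3) = -46.1 kJ/mol

ΔH° = -46.1 kJ/mol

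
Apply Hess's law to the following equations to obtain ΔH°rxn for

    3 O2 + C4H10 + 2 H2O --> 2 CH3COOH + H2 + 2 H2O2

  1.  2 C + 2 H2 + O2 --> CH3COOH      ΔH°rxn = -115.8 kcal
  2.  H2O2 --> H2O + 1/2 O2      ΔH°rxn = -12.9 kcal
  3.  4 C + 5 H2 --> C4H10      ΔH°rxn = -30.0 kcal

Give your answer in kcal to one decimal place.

eq. 1 × 2: (2)·(-115.8) = -231.6 kcal
eq. 2 reversed and × 2: (-2)·(-12.9) = +25.8 kcal
eq. 3 reversed: +30.0 kcal
By Hess's law, ΔH°rxn = (-231.6) + (+25.8) + (+30.0) = -175.8 kcal

ΔH°rxn = -175.8 kcal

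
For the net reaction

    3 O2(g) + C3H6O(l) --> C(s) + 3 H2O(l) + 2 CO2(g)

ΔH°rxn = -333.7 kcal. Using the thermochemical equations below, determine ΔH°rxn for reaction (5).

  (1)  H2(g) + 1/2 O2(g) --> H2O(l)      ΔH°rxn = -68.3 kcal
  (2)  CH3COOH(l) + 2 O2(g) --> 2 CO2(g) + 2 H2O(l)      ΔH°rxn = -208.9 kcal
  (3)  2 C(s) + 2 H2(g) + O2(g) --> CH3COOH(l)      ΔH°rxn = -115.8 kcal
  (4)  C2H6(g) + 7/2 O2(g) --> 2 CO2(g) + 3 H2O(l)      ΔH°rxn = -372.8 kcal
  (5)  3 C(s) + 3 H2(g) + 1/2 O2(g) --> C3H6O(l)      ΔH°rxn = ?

ΔH°rxn = -59.3 kcal

(1) as written: -68.3 kcal
(2) as written: -208.9 kcal
(3) as written: -115.8 kcal
(4): not needed.
(5) reversed: contributes −x
-333.7 = (-68.3) + (-208.9) + (-115.8) − x
x = (-333.7 − (-393.0)) / (-1) = -59.3 kcal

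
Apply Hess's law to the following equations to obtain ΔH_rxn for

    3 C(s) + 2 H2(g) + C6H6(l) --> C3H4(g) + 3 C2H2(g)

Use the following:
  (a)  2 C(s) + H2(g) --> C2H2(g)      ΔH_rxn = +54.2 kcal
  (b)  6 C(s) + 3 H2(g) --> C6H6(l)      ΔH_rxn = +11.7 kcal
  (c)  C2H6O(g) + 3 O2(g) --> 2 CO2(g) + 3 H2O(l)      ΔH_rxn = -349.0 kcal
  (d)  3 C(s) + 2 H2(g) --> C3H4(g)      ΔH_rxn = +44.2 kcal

(a) × 3: (3)·(+54.2) = +162.6 kcal
(b) reversed: -11.7 kcal
(c): not needed.
(d) as written: +44.2 kcal
ΔH_rxn = (+162.6) + (-11.7) + (+44.2) = 195.1 kcal

ΔH_rxn = 195.1 kcal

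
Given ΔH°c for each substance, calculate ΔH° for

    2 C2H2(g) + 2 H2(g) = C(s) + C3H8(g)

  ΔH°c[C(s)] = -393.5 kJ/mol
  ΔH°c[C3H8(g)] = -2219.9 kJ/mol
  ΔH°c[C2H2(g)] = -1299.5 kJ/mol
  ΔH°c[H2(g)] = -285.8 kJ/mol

ΔH° = -557.2 kJ/mol

Using ΔH = Σ nΔHc°(reactants) − Σ nΔHc°(products):
= [2·(-1299.5) + 2·(-285.8)] − [1·(-393.5) + 1·(-2219.9)]
= -557.2 kJ/mol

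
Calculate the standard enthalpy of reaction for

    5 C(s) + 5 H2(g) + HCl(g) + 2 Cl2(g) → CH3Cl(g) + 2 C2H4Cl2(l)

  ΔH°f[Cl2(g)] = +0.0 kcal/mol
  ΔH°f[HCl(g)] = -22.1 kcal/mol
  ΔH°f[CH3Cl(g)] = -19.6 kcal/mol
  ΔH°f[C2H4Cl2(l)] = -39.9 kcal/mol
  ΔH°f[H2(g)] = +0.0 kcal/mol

ΔH°rxn = -77.3 kcal/mol

Products: 1·(-19.6) + 2·(-39.9) = -99.4
Reactants: 5·(+0.0) + 5·(+0.0) + 1·(-22.1) + 2·(+0.0) = -22.1
ΔH°rxn = (-99.4) − (-22.1) = -77.3 kcal/mol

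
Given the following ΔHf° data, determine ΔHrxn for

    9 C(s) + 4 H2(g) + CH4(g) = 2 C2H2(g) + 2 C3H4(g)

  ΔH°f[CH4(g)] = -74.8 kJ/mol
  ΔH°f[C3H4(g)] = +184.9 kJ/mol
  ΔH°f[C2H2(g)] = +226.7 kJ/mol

ΔH°rxn = Σ nΔHf°(products) − Σ nΔHf°(reactants).
Products: 2·(+226.7) + 2·(+184.9) = +823.2
Reactants: 9·(+0.0) + 4·(+0.0) + 1·(-74.8) = -74.8
ΔHrxn = (+823.2) − (-74.8) = 898.0 kJ/mol

ΔHrxn = 898.0 kJ/mol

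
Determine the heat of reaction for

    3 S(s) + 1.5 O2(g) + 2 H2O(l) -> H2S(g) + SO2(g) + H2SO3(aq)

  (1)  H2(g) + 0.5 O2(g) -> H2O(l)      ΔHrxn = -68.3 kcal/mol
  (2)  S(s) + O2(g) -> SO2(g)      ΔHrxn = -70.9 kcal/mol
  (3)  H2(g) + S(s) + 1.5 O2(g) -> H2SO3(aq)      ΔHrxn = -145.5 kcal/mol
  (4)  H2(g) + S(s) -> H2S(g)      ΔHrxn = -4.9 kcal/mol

ΔHrxn = -84.7 kcal/mol

(1) reversed and × 2: (-2)·(-68.3) = +136.6 kcal/mol
(2) as written: -70.9 kcal/mol
(3) as written: -145.5 kcal/mol
(4) as written: -4.9 kcal/mol
ΔHrxn = (-2)·(-68.3) + (1)·(-70.9) + (1)·(-145.5) + (1)·(-4.9) = -84.7 kcal/mol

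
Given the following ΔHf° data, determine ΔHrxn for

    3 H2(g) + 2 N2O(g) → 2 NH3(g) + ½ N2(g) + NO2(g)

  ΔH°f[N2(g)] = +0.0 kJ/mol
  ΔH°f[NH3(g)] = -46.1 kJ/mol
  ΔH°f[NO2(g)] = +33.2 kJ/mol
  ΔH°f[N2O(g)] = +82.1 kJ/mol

ΔHrxn = -223.2 kJ/mol

Products: 2·(-46.1) + 1/2·(+0.0) + 1·(+33.2) = -59.0
Reactants: 3·(+0.0) + 2·(+82.1) = +164.2
ΔHrxn = (-59.0) − (+164.2) = -223.2 kJ/mol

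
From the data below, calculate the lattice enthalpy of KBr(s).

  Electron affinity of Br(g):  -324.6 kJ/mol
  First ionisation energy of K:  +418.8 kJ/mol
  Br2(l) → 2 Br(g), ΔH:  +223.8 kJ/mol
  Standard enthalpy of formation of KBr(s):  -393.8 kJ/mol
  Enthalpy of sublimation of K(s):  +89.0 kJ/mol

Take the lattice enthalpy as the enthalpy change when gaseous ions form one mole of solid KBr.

ΔHf° = 1·ΔHsub + 1·(ΣIE) + 1/2·D(Br2) + 1·EA + U
-393.8 = 1·(+89.0) + 1·(+418.8) + 1/2·(+223.8) + 1·(-324.6) + U
U = -393.8 − (+295.1) = -688.9 kJ/mol

U = -688.9 kJ/mol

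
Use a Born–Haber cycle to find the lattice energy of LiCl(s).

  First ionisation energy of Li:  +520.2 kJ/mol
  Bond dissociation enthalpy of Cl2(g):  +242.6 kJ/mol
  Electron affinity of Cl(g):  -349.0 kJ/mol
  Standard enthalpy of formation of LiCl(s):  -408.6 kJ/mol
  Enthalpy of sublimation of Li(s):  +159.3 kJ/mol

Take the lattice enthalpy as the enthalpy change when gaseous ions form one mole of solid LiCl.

ΔHf° = 1·ΔHsub + 1·(ΣIE) + 1/2·D(Cl2) + 1·EA + U
-408.6 = 1·(+159.3) + 1·(+520.2) + 1/2·(+242.6) + 1·(-349.0) + U
U = -408.6 − (+451.8) = -860.4 kJ/mol

U = -860.4 kJ/mol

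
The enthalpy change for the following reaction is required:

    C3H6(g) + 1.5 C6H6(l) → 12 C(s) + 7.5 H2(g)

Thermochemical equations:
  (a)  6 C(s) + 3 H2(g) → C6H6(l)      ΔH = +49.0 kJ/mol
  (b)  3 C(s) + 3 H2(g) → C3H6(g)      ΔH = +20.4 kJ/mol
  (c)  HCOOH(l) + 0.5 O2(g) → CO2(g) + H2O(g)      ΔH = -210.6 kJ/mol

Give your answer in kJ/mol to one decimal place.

ΔH = -93.9 kJ/mol

(a) reversed and × 3/2: (-3/2)·(+49.0) = -73.5 kJ/mol
(b) reversed: -20.4 kJ/mol
(c): not needed.
ΔH = (-3/2)·(+49.0) + (-1)·(+20.4) = -93.9 kJ/mol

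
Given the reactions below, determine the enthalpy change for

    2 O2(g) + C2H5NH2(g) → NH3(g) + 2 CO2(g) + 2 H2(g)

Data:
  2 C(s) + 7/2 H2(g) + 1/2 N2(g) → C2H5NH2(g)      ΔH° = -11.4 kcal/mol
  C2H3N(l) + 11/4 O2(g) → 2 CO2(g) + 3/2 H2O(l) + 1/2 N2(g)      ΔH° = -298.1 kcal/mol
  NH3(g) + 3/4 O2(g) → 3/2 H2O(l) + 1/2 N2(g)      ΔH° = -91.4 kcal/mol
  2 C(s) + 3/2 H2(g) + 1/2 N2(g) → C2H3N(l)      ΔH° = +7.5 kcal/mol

equation 1 reversed (reverse to put C2H5NH2(g) on the reactant side): +11.4 kcal/mol
equation 2 as written (CO2(g) already on the product side): -298.1 kcal/mol
equation 3 reversed (reverse to put NH3(g) on the product side): +91.4 kcal/mol
equation 4 as written: +7.5 kcal/mol
By Hess's law, ΔH° = (-1)·(-11.4) + (1)·(-298.1) + (-1)·(-91.4) + (1)·(+7.5) = -187.8 kcal/mol

ΔH° = -187.8 kcal/mol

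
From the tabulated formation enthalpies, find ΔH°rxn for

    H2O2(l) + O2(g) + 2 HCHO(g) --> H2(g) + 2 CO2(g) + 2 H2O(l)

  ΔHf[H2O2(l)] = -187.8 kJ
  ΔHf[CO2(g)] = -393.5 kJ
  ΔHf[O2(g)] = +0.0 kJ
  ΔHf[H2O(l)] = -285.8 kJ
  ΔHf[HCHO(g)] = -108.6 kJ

ΔH°rxn = -953.6 kJ

Products: 1·(+0.0) + 2·(-393.5) + 2·(-285.8) = -1358.6
Reactants: 1·(-187.8) + 1·(+0.0) + 2·(-108.6) = -405.0
ΔH°rxn = (-1358.6) − (-405.0) = -953.6 kJ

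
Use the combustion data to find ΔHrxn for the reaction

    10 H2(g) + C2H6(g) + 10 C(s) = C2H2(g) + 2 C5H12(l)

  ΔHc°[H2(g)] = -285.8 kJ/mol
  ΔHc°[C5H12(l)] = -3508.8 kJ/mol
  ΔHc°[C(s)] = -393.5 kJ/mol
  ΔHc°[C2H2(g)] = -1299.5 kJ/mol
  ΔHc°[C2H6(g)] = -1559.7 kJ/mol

Using ΔH = Σ nΔHc°(reactants) − Σ nΔHc°(products):
= [10·(-285.8) + 1·(-1559.7) + 10·(-393.5)] − [1·(-1299.5) + 2·(-3508.8)]
= -35.6 kJ/mol

ΔHrxn = -35.6 kJ/mol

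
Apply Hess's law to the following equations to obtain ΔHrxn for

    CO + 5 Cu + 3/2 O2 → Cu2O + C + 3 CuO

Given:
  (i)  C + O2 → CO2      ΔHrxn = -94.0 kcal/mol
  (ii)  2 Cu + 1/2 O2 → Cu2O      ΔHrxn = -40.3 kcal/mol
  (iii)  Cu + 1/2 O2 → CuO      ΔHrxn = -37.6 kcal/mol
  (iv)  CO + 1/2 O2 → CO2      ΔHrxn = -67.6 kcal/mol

(i) reversed: +94.0 kcal/mol
(ii) as written: -40.3 kcal/mol
(iii) × 3: (3)·(-37.6) = -112.8 kcal/mol
(iv) as written: -67.6 kcal/mol
Since enthalpy is a state function, ΔHrxn = (-1)·(-94.0) + (1)·(-40.3) + (3)·(-37.6) + (1)·(-67.6) = -126.7 kcal/mol

ΔHrxn = -126.7 kcal/mol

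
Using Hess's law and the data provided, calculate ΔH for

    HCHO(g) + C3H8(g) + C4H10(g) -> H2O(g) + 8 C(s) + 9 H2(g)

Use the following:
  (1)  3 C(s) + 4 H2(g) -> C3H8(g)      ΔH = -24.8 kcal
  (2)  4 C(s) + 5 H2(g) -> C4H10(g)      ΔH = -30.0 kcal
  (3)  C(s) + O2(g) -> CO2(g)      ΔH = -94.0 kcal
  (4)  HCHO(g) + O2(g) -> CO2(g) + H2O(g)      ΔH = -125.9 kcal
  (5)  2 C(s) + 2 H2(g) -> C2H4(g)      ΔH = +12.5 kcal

(1) reversed (reverse to put C3H8(g) on the reactant side): +24.8 kcal
(2) reversed (reverse to put C4H10(g) on the reactant side): +30.0 kcal
(3) reversed: +94.0 kcal
(4) as written (HCHO(g) already on the reactant side): -125.9 kcal
(5): not needed (C2H4(g) appears nowhere else).
Combining the equations, ΔH = (-1)·(-24.8) + (-1)·(-30.0) + (-1)·(-94.0) + (1)·(-125.9) = 22.9 kcal

ΔH = 22.9 kcal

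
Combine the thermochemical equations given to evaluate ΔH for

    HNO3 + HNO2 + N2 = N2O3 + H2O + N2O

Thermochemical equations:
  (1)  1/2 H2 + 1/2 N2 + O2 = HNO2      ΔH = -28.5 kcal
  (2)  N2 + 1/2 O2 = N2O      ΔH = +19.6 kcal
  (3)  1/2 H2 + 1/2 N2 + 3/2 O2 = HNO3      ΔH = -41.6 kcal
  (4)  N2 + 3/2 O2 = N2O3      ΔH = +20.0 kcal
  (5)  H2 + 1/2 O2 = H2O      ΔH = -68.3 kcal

(1) reversed (reverse to put HNO2 on the reactant side): +28.5 kcal
(2) as written (N2O already on the product side): +19.6 kcal
(3) reversed (reverse to put HNO3 on the reactant side): +41.6 kcal
(4) as written (N2O3 already on the product side): +20.0 kcal
(5) as written (H2O already on the product side): -68.3 kcal
ΔH = (-1)·(-28.5) + (1)·(+19.6) + (-1)·(-41.6) + (1)·(+20.0) + (1)·(-68.3) = 41.4 kcal

ΔH = 41.4 kcal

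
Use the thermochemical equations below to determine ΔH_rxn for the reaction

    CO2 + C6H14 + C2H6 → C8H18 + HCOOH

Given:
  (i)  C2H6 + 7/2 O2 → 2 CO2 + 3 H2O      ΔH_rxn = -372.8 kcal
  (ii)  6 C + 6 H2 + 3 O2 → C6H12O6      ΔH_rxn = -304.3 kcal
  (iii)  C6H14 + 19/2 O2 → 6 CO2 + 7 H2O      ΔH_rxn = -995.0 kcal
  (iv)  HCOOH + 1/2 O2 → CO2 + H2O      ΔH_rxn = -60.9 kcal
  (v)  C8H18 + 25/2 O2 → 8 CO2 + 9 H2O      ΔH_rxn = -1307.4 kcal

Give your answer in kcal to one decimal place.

ΔH_rxn = 0.5 kcal

(i) as written: -372.8 kcal
(ii): not needed.
(iii) as written: -995.0 kcal
(iv) reversed: +60.9 kcal
(v) reversed: +1307.4 kcal
Summing the manipulated equations, ΔH_rxn = (-372.8) + (-995.0) + (+60.9) + (+1307.4) = 0.5 kcal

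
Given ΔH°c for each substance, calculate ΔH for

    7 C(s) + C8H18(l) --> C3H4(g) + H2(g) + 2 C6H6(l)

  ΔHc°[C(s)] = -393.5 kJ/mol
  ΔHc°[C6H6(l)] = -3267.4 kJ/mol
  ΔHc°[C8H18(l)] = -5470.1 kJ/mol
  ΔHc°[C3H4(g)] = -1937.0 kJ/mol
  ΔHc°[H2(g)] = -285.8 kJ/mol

With combustion enthalpies, reactants minus products:
= [7·(-393.5) + 1·(-5470.1)] − [1·(-1937.0) + 1·(-285.8) + 2·(-3267.4)]
= 533.0 kJ/mol

ΔH = 533.0 kJ/mol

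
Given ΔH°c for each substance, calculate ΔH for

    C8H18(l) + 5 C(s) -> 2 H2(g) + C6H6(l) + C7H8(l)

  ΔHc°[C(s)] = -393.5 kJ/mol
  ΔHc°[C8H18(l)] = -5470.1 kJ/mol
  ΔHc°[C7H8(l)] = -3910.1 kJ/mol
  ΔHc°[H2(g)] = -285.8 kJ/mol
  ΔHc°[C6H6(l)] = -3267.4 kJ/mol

ΔH = 311.5 kJ/mol

With combustion enthalpies, reactants minus products:
= [1·(-5470.1) + 5·(-393.5)] − [2·(-285.8) + 1·(-3267.4) + 1·(-3910.1)]
= 311.5 kJ/mol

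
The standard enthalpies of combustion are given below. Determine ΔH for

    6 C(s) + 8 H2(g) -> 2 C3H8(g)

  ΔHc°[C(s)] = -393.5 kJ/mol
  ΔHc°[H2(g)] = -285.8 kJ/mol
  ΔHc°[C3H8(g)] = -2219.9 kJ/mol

ΔH = -207.6 kJ/mol

Using ΔH = Σ nΔHc°(reactants) − Σ nΔHc°(products):
= [6·(-393.5) + 8·(-285.8)] − [2·(-2219.9)]
= -207.6 kJ/mol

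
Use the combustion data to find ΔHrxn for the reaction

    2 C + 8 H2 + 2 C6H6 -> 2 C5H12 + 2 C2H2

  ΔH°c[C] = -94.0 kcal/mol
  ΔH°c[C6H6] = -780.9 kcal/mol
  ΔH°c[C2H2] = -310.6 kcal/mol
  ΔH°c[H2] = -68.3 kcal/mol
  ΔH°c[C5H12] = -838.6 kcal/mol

ΔHrxn = 2.2 kcal/mol

With combustion enthalpies, reactants minus products:
= [2·(-94.0) + 8·(-68.3) + 2·(-780.9)] − [2·(-838.6) + 2·(-310.6)]
= 2.2 kcal/mol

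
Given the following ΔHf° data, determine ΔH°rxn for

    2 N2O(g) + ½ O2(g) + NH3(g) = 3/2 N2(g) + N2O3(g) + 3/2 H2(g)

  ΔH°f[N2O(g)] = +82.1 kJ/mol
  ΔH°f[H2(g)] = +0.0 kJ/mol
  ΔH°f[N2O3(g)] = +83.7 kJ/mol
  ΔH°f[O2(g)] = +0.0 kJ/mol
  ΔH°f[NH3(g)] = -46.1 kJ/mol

ΔH°rxn = -34.4 kJ/mol

Products: 3/2·(+0.0) + 1·(+83.7) + 3/2·(+0.0) = +83.7
Reactants: 2·(+82.1) + 1/2·(+0.0) + 1·(-46.1) = +118.1
ΔH°rxn = (+83.7) − (+118.1) = -34.4 kJ/mol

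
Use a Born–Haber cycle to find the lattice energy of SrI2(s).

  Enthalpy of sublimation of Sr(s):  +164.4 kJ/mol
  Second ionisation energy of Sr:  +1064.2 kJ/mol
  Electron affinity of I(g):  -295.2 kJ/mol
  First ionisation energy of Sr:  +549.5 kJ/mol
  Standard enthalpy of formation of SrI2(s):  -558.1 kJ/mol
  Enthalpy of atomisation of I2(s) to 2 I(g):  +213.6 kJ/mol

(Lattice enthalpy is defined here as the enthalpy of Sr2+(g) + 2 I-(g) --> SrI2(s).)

ΔHf° = 1·ΔHsub + 1·(ΣIE) + 1·D(I2) + 2·EA + U
-558.1 = 1·(+164.4) + 1·(+1613.7) + 1·(+213.6) + 2·(-295.2) + U
U = -558.1 − (+1401.3) = -1959.4 kJ/mol

U = -1959.4 kJ/mol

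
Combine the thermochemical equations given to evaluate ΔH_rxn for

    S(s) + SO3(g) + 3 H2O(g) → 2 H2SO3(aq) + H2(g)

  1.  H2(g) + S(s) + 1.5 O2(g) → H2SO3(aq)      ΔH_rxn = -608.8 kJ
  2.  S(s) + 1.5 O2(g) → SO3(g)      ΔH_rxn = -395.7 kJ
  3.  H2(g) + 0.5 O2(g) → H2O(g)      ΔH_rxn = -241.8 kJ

eq. 1 × 2: (2)·(-608.8) = -1217.6 kJ
eq. 2 reversed: +395.7 kJ
eq. 3 reversed and × 3: (-3)·(-241.8) = +725.4 kJ
Combining the equations, ΔH_rxn = (2)·(-608.8) + (-1)·(-395.7) + (-3)·(-241.8) = -96.5 kJ

ΔH_rxn = -96.5 kJ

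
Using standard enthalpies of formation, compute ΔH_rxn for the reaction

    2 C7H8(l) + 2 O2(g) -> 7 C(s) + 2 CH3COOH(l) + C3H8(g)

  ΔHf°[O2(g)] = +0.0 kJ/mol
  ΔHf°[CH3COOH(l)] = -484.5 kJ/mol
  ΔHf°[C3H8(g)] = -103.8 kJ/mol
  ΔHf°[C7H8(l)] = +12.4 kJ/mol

ΔH_rxn = -1097.6 kJ/mol

Products: 7·(+0.0) + 2·(-484.5) + 1·(-103.8) = -1072.8
Reactants: 2·(+12.4) + 2·(+0.0) = +24.8
ΔH_rxn = (-1072.8) − (+24.8) = -1097.6 kJ/mol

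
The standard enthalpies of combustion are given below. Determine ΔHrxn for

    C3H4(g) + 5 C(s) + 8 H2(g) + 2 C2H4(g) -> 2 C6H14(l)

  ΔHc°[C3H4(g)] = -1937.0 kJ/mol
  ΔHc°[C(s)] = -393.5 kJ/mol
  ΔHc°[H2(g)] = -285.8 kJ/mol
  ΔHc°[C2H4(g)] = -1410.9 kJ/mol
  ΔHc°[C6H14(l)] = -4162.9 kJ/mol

Using ΔH = Σ nΔHc°(reactants) − Σ nΔHc°(products):
= [1·(-1937.0) + 5·(-393.5) + 8·(-285.8) + 2·(-1410.9)] − [2·(-4162.9)]
= -686.9 kJ/mol

ΔHrxn = -686.9 kJ/mol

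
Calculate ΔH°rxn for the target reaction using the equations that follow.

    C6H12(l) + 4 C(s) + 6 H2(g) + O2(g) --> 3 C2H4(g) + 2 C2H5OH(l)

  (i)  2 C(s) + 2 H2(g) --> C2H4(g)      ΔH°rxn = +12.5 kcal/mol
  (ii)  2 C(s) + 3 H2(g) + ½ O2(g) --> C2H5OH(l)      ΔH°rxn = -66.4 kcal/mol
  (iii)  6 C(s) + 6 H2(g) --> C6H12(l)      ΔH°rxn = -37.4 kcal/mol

ΔH°rxn = -57.9 kcal/mol

(i) × 3: (3)·(+12.5) = +37.5 kcal/mol
(ii) × 2: (2)·(-66.4) = -132.8 kcal/mol
(iii) reversed: +37.4 kcal/mol
Since enthalpy is a state function, ΔH°rxn = (3)·(+12.5) + (2)·(-66.4) + (-1)·(-37.4) = -57.9 kcal/mol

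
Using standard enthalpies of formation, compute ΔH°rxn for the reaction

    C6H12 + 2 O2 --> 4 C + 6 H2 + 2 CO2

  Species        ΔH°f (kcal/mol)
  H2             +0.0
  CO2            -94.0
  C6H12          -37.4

ΔH°rxn = -150.6 kcal/mol

Products: 4·(+0.0) + 6·(+0.0) + 2·(-94.0) = -188.0
Reactants: 1·(-37.4) + 2·(+0.0) = -37.4
ΔH°rxn = (-188.0) − (-37.4) = -150.6 kcal/mol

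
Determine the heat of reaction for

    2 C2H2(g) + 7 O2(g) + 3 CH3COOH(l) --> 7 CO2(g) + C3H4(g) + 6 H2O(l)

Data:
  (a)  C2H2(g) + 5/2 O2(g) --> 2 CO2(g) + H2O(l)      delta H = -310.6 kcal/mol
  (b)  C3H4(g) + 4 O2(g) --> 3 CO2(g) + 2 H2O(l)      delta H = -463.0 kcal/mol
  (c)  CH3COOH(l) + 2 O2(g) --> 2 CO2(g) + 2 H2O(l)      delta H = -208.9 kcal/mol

delta H = -784.9 kcal/mol

(a) × 2 (×2 to match 2 C2H2(g) in the target): (2)·(-310.6) = -621.2 kcal/mol
(b) reversed (reverse to put C3H4(g) on the product side): +463.0 kcal/mol
(c) × 3 (scale by 3 for the 3 CH3COOH(l)): (3)·(-208.9) = -626.7 kcal/mol
By Hess's law, delta H = (2)·(-310.6) + (-1)·(-463.0) + (3)·(-208.9) = -784.9 kcal/mol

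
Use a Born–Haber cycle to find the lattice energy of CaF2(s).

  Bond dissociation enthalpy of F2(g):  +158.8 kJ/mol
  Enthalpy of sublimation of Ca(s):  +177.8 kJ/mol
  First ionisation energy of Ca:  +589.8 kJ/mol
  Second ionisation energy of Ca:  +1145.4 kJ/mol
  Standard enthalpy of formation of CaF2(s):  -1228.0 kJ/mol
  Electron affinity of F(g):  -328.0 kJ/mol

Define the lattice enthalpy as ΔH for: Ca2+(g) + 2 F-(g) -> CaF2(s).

ΔHf° = 1·ΔHsub + 1·(ΣIE) + 1·D(F2) + 2·EA + U
-1228.0 = 1·(+177.8) + 1·(+1735.2) + 1·(+158.8) + 2·(-328.0) + U
U = -1228.0 − (+1415.8) = -2643.8 kJ/mol

U = -2643.8 kJ/mol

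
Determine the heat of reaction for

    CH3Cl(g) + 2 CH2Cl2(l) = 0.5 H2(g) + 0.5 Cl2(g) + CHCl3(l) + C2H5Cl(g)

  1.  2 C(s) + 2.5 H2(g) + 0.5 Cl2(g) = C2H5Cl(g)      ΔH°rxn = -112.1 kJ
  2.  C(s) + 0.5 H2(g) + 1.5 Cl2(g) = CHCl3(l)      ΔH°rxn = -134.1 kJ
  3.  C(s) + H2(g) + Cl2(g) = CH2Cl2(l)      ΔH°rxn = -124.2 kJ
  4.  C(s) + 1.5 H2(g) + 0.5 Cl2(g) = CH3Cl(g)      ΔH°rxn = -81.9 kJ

ΔH°rxn = 84.1 kJ

eq. 1 as written (C2H5Cl(g) already on the product side): -112.1 kJ
eq. 2 as written (CHCl3(l) already on the product side): -134.1 kJ
eq. 3 reversed and × 2 (reverse to put CH2Cl2(l) on the reactant side; ×2 to match 2 CH2Cl2(l) in the target): (-2)·(-124.2) = +248.4 kJ
eq. 4 reversed (CH3Cl(g) must end up as a reactant): +81.9 kJ
By Hess's law, ΔH°rxn = (-112.1) + (-134.1) + (+248.4) + (+81.9) = 84.1 kJ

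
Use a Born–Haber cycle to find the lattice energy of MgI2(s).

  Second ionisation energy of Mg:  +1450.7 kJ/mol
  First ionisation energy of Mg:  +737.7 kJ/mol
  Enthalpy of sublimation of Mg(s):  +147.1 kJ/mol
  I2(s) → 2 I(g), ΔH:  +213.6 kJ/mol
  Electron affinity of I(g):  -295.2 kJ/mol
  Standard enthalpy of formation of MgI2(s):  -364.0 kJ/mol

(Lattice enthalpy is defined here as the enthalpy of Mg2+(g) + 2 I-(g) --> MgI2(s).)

U = -2322.7 kJ/mol

ΔHf° = 1·ΔHsub + 1·(ΣIE) + 1·D(I2) + 2·EA + U
-364.0 = 1·(+147.1) + 1·(+2188.4) + 1·(+213.6) + 2·(-295.2) + U
U = -364.0 − (+1958.7) = -2322.7 kJ/mol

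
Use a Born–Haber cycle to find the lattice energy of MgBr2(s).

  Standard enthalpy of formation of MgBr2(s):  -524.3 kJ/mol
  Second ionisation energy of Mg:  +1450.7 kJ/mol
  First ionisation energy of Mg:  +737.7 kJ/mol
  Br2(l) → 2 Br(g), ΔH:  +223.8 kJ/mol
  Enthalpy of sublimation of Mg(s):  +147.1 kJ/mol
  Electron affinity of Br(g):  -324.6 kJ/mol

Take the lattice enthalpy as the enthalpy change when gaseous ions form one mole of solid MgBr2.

ΔHf° = 1·ΔHsub + 1·(ΣIE) + 1·D(Br2) + 2·EA + U
-524.3 = 1·(+147.1) + 1·(+2188.4) + 1·(+223.8) + 2·(-324.6) + U
U = -524.3 − (+1910.1) = -2434.4 kJ/mol

U = -2434.4 kJ/mol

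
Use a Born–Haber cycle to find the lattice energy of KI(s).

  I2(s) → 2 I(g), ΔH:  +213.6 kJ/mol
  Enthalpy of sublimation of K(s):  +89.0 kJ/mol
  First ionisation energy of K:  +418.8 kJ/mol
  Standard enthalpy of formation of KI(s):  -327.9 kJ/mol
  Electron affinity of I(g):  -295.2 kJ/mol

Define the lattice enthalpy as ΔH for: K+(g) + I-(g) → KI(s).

U = -647.3 kJ/mol

ΔHf° = 1·ΔHsub + 1·(ΣIE) + 1/2·D(I2) + 1·EA + U
-327.9 = 1·(+89.0) + 1·(+418.8) + 1/2·(+213.6) + 1·(-295.2) + U
U = -327.9 − (+319.4) = -647.3 kJ/mol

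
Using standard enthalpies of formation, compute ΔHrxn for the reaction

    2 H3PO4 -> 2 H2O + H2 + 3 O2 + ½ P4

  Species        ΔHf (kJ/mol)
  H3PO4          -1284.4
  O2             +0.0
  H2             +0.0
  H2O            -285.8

Products: 2·(-285.8) + 1·(+0.0) + 3·(+0.0) + 1/2·(+0.0) = -571.6
Reactants: 2·(-1284.4) = -2568.8
ΔHrxn = (-571.6) − (-2568.8) = 1997.2 kJ/mol

ΔHrxn = 1997.2 kJ/mol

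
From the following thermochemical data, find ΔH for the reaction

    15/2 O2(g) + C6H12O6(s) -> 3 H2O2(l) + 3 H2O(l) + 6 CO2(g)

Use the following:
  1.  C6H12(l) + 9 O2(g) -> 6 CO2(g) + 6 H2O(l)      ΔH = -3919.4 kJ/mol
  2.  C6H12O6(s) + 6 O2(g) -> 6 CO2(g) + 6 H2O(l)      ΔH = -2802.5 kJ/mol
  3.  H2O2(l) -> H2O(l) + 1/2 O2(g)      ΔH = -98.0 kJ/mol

eq. 1: not needed.
eq. 2 as written: -2802.5 kJ/mol
eq. 3 reversed and × 3: (-3)·(-98.0) = +294.0 kJ/mol
By Hess's law, ΔH = (-2802.5) + (+294.0) = -2508.5 kJ/mol

ΔH = -2508.5 kJ/mol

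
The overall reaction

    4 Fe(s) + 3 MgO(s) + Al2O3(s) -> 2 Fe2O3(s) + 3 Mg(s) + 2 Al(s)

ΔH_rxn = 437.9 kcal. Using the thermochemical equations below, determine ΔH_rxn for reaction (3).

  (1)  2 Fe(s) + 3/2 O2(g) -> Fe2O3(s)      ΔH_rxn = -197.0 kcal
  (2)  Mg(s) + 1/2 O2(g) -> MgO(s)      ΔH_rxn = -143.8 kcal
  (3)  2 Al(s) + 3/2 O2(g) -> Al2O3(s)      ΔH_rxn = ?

(1) × 2 (×2 to match 2 Fe2O3(s) in the target): (2)·(-197.0) = -394.0 kcal
(2) reversed and × 3 (reverse to put MgO(s) on the reactant side; scale by 3 for the 3 MgO(s)): (-3)·(-143.8) = +431.4 kcal
(3) reversed (Al2O3(s) must end up as a reactant): contributes −x
+437.9 = (-394.0) + (+431.4) − x
x = (+437.9 − (+37.4)) / (-1) = -400.5 kcal

ΔH_rxn = -400.5 kcal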